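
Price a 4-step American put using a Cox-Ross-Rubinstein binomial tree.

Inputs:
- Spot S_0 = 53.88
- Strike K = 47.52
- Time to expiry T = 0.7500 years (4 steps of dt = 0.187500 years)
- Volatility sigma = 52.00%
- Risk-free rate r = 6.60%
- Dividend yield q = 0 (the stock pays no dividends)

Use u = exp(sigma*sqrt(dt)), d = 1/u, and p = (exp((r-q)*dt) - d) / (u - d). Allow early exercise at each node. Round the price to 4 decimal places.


Answer: Price = V(0,0) = 5.4808

Derivation:
dt = T/N = 0.187500
u = exp(sigma*sqrt(dt)) = 1.252531; d = 1/u = 0.798383
p = (exp((r-q)*dt) - d) / (u - d) = 0.471363
Discount per step: exp(-r*dt) = 0.987701
Stock lattice S(k, i) with i counting down-moves:
  k=0: S(0,0) = 53.8800
  k=1: S(1,0) = 67.4864; S(1,1) = 43.0169
  k=2: S(2,0) = 84.5288; S(2,1) = 53.8800; S(2,2) = 34.3440
  k=3: S(3,0) = 105.8750; S(3,1) = 67.4864; S(3,2) = 43.0169; S(3,3) = 27.4196
  k=4: S(4,0) = 132.6118; S(4,1) = 84.5288; S(4,2) = 53.8800; S(4,3) = 34.3440; S(4,4) = 21.8914
Terminal payoffs V(N, i) = max(K - S_T, 0):
  V(4,0) = 0.000000; V(4,1) = 0.000000; V(4,2) = 0.000000; V(4,3) = 13.176041; V(4,4) = 25.628620
Backward induction: V(k, i) = exp(-r*dt) * [p * V(k+1, i) + (1-p) * V(k+1, i+1)]; then take max(V_cont, immediate exercise) for American.
  V(3,0) = exp(-r*dt) * [p*0.000000 + (1-p)*0.000000] = 0.000000; exercise = 0.000000; V(3,0) = max -> 0.000000
  V(3,1) = exp(-r*dt) * [p*0.000000 + (1-p)*0.000000] = 0.000000; exercise = 0.000000; V(3,1) = max -> 0.000000
  V(3,2) = exp(-r*dt) * [p*0.000000 + (1-p)*13.176041] = 6.879676; exercise = 4.503114; V(3,2) = max -> 6.879676
  V(3,3) = exp(-r*dt) * [p*13.176041 + (1-p)*25.628620] = 19.515924; exercise = 20.100360; V(3,3) = max -> 20.100360
  V(2,0) = exp(-r*dt) * [p*0.000000 + (1-p)*0.000000] = 0.000000; exercise = 0.000000; V(2,0) = max -> 0.000000
  V(2,1) = exp(-r*dt) * [p*0.000000 + (1-p)*6.879676] = 3.592122; exercise = 0.000000; V(2,1) = max -> 3.592122
  V(2,2) = exp(-r*dt) * [p*6.879676 + (1-p)*20.100360] = 13.698051; exercise = 13.176041; V(2,2) = max -> 13.698051
  V(1,0) = exp(-r*dt) * [p*0.000000 + (1-p)*3.592122] = 1.875574; exercise = 0.000000; V(1,0) = max -> 1.875574
  V(1,1) = exp(-r*dt) * [p*3.592122 + (1-p)*13.698051] = 8.824606; exercise = 4.503114; V(1,1) = max -> 8.824606
  V(0,0) = exp(-r*dt) * [p*1.875574 + (1-p)*8.824606] = 5.480842; exercise = 0.000000; V(0,0) = max -> 5.480842


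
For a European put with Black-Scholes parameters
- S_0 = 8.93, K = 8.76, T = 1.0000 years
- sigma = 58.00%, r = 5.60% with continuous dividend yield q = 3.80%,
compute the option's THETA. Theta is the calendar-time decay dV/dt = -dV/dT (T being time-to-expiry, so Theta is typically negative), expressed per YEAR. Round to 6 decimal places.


d1 = 0.3541732585; d2 = -0.2258267415
phi(d1) = 0.3746893929; exp(-qT) = 0.9627129409; exp(-rT) = 0.9455391359
Theta = -S*exp(-qT)*phi(d1)*sigma/(2*sqrt(T)) + r*K*exp(-rT)*N(-d2) - q*S*exp(-qT)*N(-d1)
N(-d1) = 0.3616045215; N(-d2) = 0.5893319112; sqrt(T) = 1.0000000000
Term 1 = -8.9300 * 0.9627129409 * 0.3746893929 * 0.5800 / (2 * 1.0000000000) = -0.9341522524
Term 2 = 0.0560 * 8.7600 * 0.9455391359 * 0.5893319112 = 0.2733578816
Term 3 = -0.0380 * 8.9300 * 0.9627129409 * 0.3616045215 = -0.1181314997
Theta = -0.9341522524 + (0.2733578816) + (-0.1181314997) = -0.778926

Answer: Theta = -0.778926


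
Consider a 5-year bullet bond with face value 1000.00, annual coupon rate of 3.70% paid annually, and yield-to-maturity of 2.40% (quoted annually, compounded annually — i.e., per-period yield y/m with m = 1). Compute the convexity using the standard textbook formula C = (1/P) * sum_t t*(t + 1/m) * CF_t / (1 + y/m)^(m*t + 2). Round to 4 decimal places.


Answer: Convexity = 26.0786

Derivation:
Coupon per period c = face * coupon_rate / m = 37.000000
Periods per year m = 1; per-period yield y/m = 0.024000
Number of cashflows N = 5
Cashflows (t years, CF_t, discount factor 1/(1+y/m)^(m*t), PV):
  t = 1.0000: CF_t = 37.000000, DF = 0.976562, PV = 36.132812
  t = 2.0000: CF_t = 37.000000, DF = 0.953674, PV = 35.285950
  t = 3.0000: CF_t = 37.000000, DF = 0.931323, PV = 34.458935
  t = 4.0000: CF_t = 37.000000, DF = 0.909495, PV = 33.651304
  t = 5.0000: CF_t = 1037.000000, DF = 0.888178, PV = 921.041021
Price P = sum_t PV_t = 1060.570023
Convexity numerator sum_t t*(t + 1/m) * CF_t / (1+y/m)^(m*t + 2):
  t = 1.0000: term = 68.917871
  t = 2.0000: term = 201.907824
  t = 3.0000: term = 394.351218
  t = 4.0000: term = 641.847686
  t = 5.0000: term = 26351.194989
Convexity = (1/P) * sum = 27658.219588 / 1060.570023 = 26.078636


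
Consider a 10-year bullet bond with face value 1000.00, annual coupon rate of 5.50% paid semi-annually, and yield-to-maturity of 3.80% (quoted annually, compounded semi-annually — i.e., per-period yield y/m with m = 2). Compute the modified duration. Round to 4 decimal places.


Answer: Modified duration = 7.8356

Derivation:
Coupon per period c = face * coupon_rate / m = 27.500000
Periods per year m = 2; per-period yield y/m = 0.019000
Number of cashflows N = 20
Cashflows (t years, CF_t, discount factor 1/(1+y/m)^(m*t), PV):
  t = 0.5000: CF_t = 27.500000, DF = 0.981354, PV = 26.987242
  t = 1.0000: CF_t = 27.500000, DF = 0.963056, PV = 26.484046
  t = 1.5000: CF_t = 27.500000, DF = 0.945099, PV = 25.990231
  t = 2.0000: CF_t = 27.500000, DF = 0.927477, PV = 25.505624
  t = 2.5000: CF_t = 27.500000, DF = 0.910184, PV = 25.030053
  t = 3.0000: CF_t = 27.500000, DF = 0.893213, PV = 24.563350
  t = 3.5000: CF_t = 27.500000, DF = 0.876558, PV = 24.105348
  t = 4.0000: CF_t = 27.500000, DF = 0.860214, PV = 23.655886
  t = 4.5000: CF_t = 27.500000, DF = 0.844175, PV = 23.214805
  t = 5.0000: CF_t = 27.500000, DF = 0.828434, PV = 22.781948
  t = 5.5000: CF_t = 27.500000, DF = 0.812988, PV = 22.357162
  t = 6.0000: CF_t = 27.500000, DF = 0.797829, PV = 21.940296
  t = 6.5000: CF_t = 27.500000, DF = 0.782953, PV = 21.531203
  t = 7.0000: CF_t = 27.500000, DF = 0.768354, PV = 21.129738
  t = 7.5000: CF_t = 27.500000, DF = 0.754028, PV = 20.735759
  t = 8.0000: CF_t = 27.500000, DF = 0.739968, PV = 20.349125
  t = 8.5000: CF_t = 27.500000, DF = 0.726171, PV = 19.969701
  t = 9.0000: CF_t = 27.500000, DF = 0.712631, PV = 19.597351
  t = 9.5000: CF_t = 27.500000, DF = 0.699343, PV = 19.231945
  t = 10.0000: CF_t = 1027.500000, DF = 0.686304, PV = 705.177019
Price P = sum_t PV_t = 1140.337833
First compute Macaulay numerator sum_t t * PV_t:
  t * PV_t at t = 0.5000: 13.493621
  t * PV_t at t = 1.0000: 26.484046
  t * PV_t at t = 1.5000: 38.985347
  t * PV_t at t = 2.0000: 51.011249
  t * PV_t at t = 2.5000: 62.575133
  t * PV_t at t = 3.0000: 73.690049
  t * PV_t at t = 3.5000: 84.368718
  t * PV_t at t = 4.0000: 94.623545
  t * PV_t at t = 4.5000: 104.466622
  t * PV_t at t = 5.0000: 113.909739
  t * PV_t at t = 5.5000: 122.964390
  t * PV_t at t = 6.0000: 131.641777
  t * PV_t at t = 6.5000: 139.952821
  t * PV_t at t = 7.0000: 147.908168
  t * PV_t at t = 7.5000: 155.518191
  t * PV_t at t = 8.0000: 162.793004
  t * PV_t at t = 8.5000: 169.742460
  t * PV_t at t = 9.0000: 176.376163
  t * PV_t at t = 9.5000: 182.703473
  t * PV_t at t = 10.0000: 7051.770186
Macaulay duration D = 9104.978702 / 1140.337833 = 7.984457
Modified duration = D / (1 + y/m) = 7.984457 / (1 + 0.019000) = 7.835581


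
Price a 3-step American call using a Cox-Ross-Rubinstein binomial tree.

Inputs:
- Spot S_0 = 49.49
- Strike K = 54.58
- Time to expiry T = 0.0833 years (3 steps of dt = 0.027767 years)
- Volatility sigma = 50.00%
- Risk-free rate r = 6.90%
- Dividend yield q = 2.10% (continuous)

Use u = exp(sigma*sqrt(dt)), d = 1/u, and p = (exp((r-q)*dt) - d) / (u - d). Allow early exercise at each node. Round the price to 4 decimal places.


dt = T/N = 0.027767
u = exp(sigma*sqrt(dt)) = 1.086886; d = 1/u = 0.920060
p = (exp((r-q)*dt) - d) / (u - d) = 0.487177
Discount per step: exp(-r*dt) = 0.998086
Stock lattice S(k, i) with i counting down-moves:
  k=0: S(0,0) = 49.4900
  k=1: S(1,0) = 53.7900; S(1,1) = 45.5338
  k=2: S(2,0) = 58.4636; S(2,1) = 49.4900; S(2,2) = 41.8938
  k=3: S(3,0) = 63.5432; S(3,1) = 53.7900; S(3,2) = 45.5338; S(3,3) = 38.5448
Terminal payoffs V(N, i) = max(S_T - K, 0):
  V(3,0) = 8.963240; V(3,1) = 0.000000; V(3,2) = 0.000000; V(3,3) = 0.000000
Backward induction: V(k, i) = exp(-r*dt) * [p * V(k+1, i) + (1-p) * V(k+1, i+1)]; then take max(V_cont, immediate exercise) for American.
  V(2,0) = exp(-r*dt) * [p*8.963240 + (1-p)*0.000000] = 4.358330; exercise = 3.883578; V(2,0) = max -> 4.358330
  V(2,1) = exp(-r*dt) * [p*0.000000 + (1-p)*0.000000] = 0.000000; exercise = 0.000000; V(2,1) = max -> 0.000000
  V(2,2) = exp(-r*dt) * [p*0.000000 + (1-p)*0.000000] = 0.000000; exercise = 0.000000; V(2,2) = max -> 0.000000
  V(1,0) = exp(-r*dt) * [p*4.358330 + (1-p)*0.000000] = 2.119215; exercise = 0.000000; V(1,0) = max -> 2.119215
  V(1,1) = exp(-r*dt) * [p*0.000000 + (1-p)*0.000000] = 0.000000; exercise = 0.000000; V(1,1) = max -> 0.000000
  V(0,0) = exp(-r*dt) * [p*2.119215 + (1-p)*0.000000] = 1.030458; exercise = 0.000000; V(0,0) = max -> 1.030458

Answer: Price = V(0,0) = 1.0305


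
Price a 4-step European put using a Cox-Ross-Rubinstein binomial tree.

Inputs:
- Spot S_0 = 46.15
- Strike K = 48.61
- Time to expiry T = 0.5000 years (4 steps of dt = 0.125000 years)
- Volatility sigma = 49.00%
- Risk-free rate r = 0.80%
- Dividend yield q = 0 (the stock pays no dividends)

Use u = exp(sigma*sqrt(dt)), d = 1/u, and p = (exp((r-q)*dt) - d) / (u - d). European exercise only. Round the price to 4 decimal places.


dt = T/N = 0.125000
u = exp(sigma*sqrt(dt)) = 1.189153; d = 1/u = 0.840935
p = (exp((r-q)*dt) - d) / (u - d) = 0.459671
Discount per step: exp(-r*dt) = 0.999000
Stock lattice S(k, i) with i counting down-moves:
  k=0: S(0,0) = 46.1500
  k=1: S(1,0) = 54.8794; S(1,1) = 38.8091
  k=2: S(2,0) = 65.2600; S(2,1) = 46.1500; S(2,2) = 32.6360
  k=3: S(3,0) = 77.6041; S(3,1) = 54.8794; S(3,2) = 38.8091; S(3,3) = 27.4447
  k=4: S(4,0) = 92.2832; S(4,1) = 65.2600; S(4,2) = 46.1500; S(4,3) = 32.6360; S(4,4) = 23.0792
Terminal payoffs V(N, i) = max(K - S_T, 0):
  V(4,0) = 0.000000; V(4,1) = 0.000000; V(4,2) = 2.460000; V(4,3) = 15.974044; V(4,4) = 25.530788
Backward induction: V(k, i) = exp(-r*dt) * [p * V(k+1, i) + (1-p) * V(k+1, i+1)].
  V(3,0) = exp(-r*dt) * [p*0.000000 + (1-p)*0.000000] = 0.000000
  V(3,1) = exp(-r*dt) * [p*0.000000 + (1-p)*2.460000] = 1.327881
  V(3,2) = exp(-r*dt) * [p*2.460000 + (1-p)*15.974044] = 9.752274
  V(3,3) = exp(-r*dt) * [p*15.974044 + (1-p)*25.530788] = 21.116703
  V(2,0) = exp(-r*dt) * [p*0.000000 + (1-p)*1.327881] = 0.716776
  V(2,1) = exp(-r*dt) * [p*1.327881 + (1-p)*9.752274] = 5.873949
  V(2,2) = exp(-r*dt) * [p*9.752274 + (1-p)*21.116703] = 15.876921
  V(1,0) = exp(-r*dt) * [p*0.716776 + (1-p)*5.873949] = 3.499845
  V(1,1) = exp(-r*dt) * [p*5.873949 + (1-p)*15.876921] = 11.267572
  V(0,0) = exp(-r*dt) * [p*3.499845 + (1-p)*11.267572] = 7.689281

Answer: Price = V(0,0) = 7.6893


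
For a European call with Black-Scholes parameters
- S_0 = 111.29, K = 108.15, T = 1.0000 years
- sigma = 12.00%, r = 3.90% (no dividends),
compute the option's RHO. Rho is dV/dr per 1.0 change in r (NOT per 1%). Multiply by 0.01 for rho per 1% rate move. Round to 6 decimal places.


d1 = 0.6235021216; d2 = 0.5035021216
phi(d1) = 0.3284679597; exp(-qT) = 1.0000000000; exp(-rT) = 0.9617507091
N(d2) = 0.6926943554
Rho = K*T*exp(-rT)*N(d2) = 108.1500 * 1.0000 * 0.9617507091 * 0.6926943554 = 72.049453

Answer: Rho = 72.049453


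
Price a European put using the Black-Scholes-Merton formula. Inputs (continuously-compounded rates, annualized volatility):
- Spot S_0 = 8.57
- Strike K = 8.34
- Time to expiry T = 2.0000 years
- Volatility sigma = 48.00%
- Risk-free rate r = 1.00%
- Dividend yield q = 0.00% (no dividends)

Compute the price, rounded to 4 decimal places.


d1 = (ln(S/K) + (r - q + 0.5*sigma^2) * T) / (sigma * sqrt(T)) = 0.40895007
d2 = d1 - sigma * sqrt(T) = -0.26987244
exp(-rT) = 0.98019867; exp(-qT) = 1.00000000
P = K * exp(-rT) * N(-d2) - S_0 * exp(-qT) * N(-d1)
N(-d1) = 0.34128815; N(-d2) = 0.60637080
P = 8.3400 * 0.98019867 * 0.60637080 - 8.5700 * 1.00000000 * 0.34128815 = 2.0322

Answer: Price = 2.0322


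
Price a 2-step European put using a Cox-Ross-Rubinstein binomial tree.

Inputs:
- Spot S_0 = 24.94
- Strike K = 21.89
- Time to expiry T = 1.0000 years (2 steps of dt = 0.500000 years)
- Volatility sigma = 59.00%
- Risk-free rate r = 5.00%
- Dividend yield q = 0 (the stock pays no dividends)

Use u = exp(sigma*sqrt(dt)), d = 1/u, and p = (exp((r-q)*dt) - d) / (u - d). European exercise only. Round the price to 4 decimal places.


dt = T/N = 0.500000
u = exp(sigma*sqrt(dt)) = 1.517695; d = 1/u = 0.658894
p = (exp((r-q)*dt) - d) / (u - d) = 0.426666
Discount per step: exp(-r*dt) = 0.975310
Stock lattice S(k, i) with i counting down-moves:
  k=0: S(0,0) = 24.9400
  k=1: S(1,0) = 37.8513; S(1,1) = 16.4328
  k=2: S(2,0) = 57.4468; S(2,1) = 24.9400; S(2,2) = 10.8275
Terminal payoffs V(N, i) = max(K - S_T, 0):
  V(2,0) = 0.000000; V(2,1) = 0.000000; V(2,2) = 11.062524
Backward induction: V(k, i) = exp(-r*dt) * [p * V(k+1, i) + (1-p) * V(k+1, i+1)].
  V(1,0) = exp(-r*dt) * [p*0.000000 + (1-p)*0.000000] = 0.000000
  V(1,1) = exp(-r*dt) * [p*0.000000 + (1-p)*11.062524] = 6.185925
  V(0,0) = exp(-r*dt) * [p*0.000000 + (1-p)*6.185925] = 3.459036

Answer: Price = V(0,0) = 3.4590


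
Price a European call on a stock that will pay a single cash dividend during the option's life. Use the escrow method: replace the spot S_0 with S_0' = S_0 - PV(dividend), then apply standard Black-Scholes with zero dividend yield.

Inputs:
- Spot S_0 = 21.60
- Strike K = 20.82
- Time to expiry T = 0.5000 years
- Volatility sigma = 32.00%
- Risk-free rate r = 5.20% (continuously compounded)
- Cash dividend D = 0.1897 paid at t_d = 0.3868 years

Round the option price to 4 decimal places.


Answer: Price = 2.4956

Derivation:
PV(D) = D * exp(-r * t_d) = 0.1897 * 0.98008733 = 0.18592257
S_0' = S_0 - PV(D) = 21.6000 - 0.18592257 = 21.41407743
d1 = (ln(S_0'/K) + (r + sigma^2/2)*T) / (sigma*sqrt(T)) = 0.35237989
d2 = d1 - sigma*sqrt(T) = 0.12610572
exp(-rT) = 0.97433509
N(d1) = 0.63772331; N(d2) = 0.55017588
C = S_0' * N(d1) - K * exp(-rT) * N(d2) = 21.41407743 * 0.63772331 - 20.8200 * 0.97433509 * 0.55017588 = 2.4956


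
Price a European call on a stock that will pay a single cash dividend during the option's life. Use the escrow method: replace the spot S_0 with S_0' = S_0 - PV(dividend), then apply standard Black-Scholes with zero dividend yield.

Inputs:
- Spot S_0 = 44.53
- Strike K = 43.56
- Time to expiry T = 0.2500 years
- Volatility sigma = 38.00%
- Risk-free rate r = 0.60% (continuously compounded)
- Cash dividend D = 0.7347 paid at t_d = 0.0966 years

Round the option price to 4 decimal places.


PV(D) = D * exp(-r * t_d) = 0.7347 * 0.99942057 = 0.73427429
S_0' = S_0 - PV(D) = 44.5300 - 0.73427429 = 43.79572571
d1 = (ln(S_0'/K) + (r + sigma^2/2)*T) / (sigma*sqrt(T)) = 0.13129962
d2 = d1 - sigma*sqrt(T) = -0.05870038
exp(-rT) = 0.99850112
N(d1) = 0.55223085; N(d2) = 0.47659538
C = S_0' * N(d1) - K * exp(-rT) * N(d2) = 43.79572571 * 0.55223085 - 43.5600 * 0.99850112 * 0.47659538 = 3.4560

Answer: Price = 3.4560


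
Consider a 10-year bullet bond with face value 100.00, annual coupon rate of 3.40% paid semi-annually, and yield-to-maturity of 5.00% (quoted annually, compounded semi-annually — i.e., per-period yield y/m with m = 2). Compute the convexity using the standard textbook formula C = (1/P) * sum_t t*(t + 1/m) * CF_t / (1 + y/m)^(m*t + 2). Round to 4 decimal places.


Answer: Convexity = 79.4992

Derivation:
Coupon per period c = face * coupon_rate / m = 1.700000
Periods per year m = 2; per-period yield y/m = 0.025000
Number of cashflows N = 20
Cashflows (t years, CF_t, discount factor 1/(1+y/m)^(m*t), PV):
  t = 0.5000: CF_t = 1.700000, DF = 0.975610, PV = 1.658537
  t = 1.0000: CF_t = 1.700000, DF = 0.951814, PV = 1.618084
  t = 1.5000: CF_t = 1.700000, DF = 0.928599, PV = 1.578619
  t = 2.0000: CF_t = 1.700000, DF = 0.905951, PV = 1.540116
  t = 2.5000: CF_t = 1.700000, DF = 0.883854, PV = 1.502552
  t = 3.0000: CF_t = 1.700000, DF = 0.862297, PV = 1.465905
  t = 3.5000: CF_t = 1.700000, DF = 0.841265, PV = 1.430151
  t = 4.0000: CF_t = 1.700000, DF = 0.820747, PV = 1.395269
  t = 4.5000: CF_t = 1.700000, DF = 0.800728, PV = 1.361238
  t = 5.0000: CF_t = 1.700000, DF = 0.781198, PV = 1.328037
  t = 5.5000: CF_t = 1.700000, DF = 0.762145, PV = 1.295646
  t = 6.0000: CF_t = 1.700000, DF = 0.743556, PV = 1.264045
  t = 6.5000: CF_t = 1.700000, DF = 0.725420, PV = 1.233215
  t = 7.0000: CF_t = 1.700000, DF = 0.707727, PV = 1.203136
  t = 7.5000: CF_t = 1.700000, DF = 0.690466, PV = 1.173791
  t = 8.0000: CF_t = 1.700000, DF = 0.673625, PV = 1.145162
  t = 8.5000: CF_t = 1.700000, DF = 0.657195, PV = 1.117232
  t = 9.0000: CF_t = 1.700000, DF = 0.641166, PV = 1.089982
  t = 9.5000: CF_t = 1.700000, DF = 0.625528, PV = 1.063397
  t = 10.0000: CF_t = 101.700000, DF = 0.610271, PV = 62.064555
Price P = sum_t PV_t = 87.528670
Convexity numerator sum_t t*(t + 1/m) * CF_t / (1+y/m)^(m*t + 2):
  t = 0.5000: term = 0.789309
  t = 1.0000: term = 2.310174
  t = 1.5000: term = 4.507657
  t = 2.0000: term = 7.329523
  t = 2.5000: term = 10.726132
  t = 3.0000: term = 14.650326
  t = 3.5000: term = 19.057335
  t = 4.0000: term = 23.904671
  t = 4.5000: term = 29.152038
  t = 5.0000: term = 34.761238
  t = 5.5000: term = 40.696083
  t = 6.0000: term = 46.922313
  t = 6.5000: term = 53.407511
  t = 7.0000: term = 60.121025
  t = 7.5000: term = 67.033896
  t = 8.0000: term = 74.118779
  t = 8.5000: term = 81.349880
  t = 9.0000: term = 88.702882
  t = 9.5000: term = 96.154885
  t = 10.0000: term = 6202.763368
Convexity = (1/P) * sum = 6958.459025 / 87.528670 = 79.499197


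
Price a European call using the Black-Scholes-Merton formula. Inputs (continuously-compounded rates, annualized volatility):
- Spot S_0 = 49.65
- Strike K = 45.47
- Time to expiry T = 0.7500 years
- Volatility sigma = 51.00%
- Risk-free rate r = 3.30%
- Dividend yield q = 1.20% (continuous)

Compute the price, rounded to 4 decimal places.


d1 = (ln(S/K) + (r - q + 0.5*sigma^2) * T) / (sigma * sqrt(T)) = 0.45561568
d2 = d1 - sigma * sqrt(T) = 0.01394272
exp(-rT) = 0.97555377; exp(-qT) = 0.99104038
C = S_0 * exp(-qT) * N(d1) - K * exp(-rT) * N(d2)
N(d1) = 0.67566682; N(d2) = 0.50556216
C = 49.6500 * 0.99104038 * 0.67566682 - 45.4700 * 0.97555377 * 0.50556216 = 10.8203

Answer: Price = 10.8203


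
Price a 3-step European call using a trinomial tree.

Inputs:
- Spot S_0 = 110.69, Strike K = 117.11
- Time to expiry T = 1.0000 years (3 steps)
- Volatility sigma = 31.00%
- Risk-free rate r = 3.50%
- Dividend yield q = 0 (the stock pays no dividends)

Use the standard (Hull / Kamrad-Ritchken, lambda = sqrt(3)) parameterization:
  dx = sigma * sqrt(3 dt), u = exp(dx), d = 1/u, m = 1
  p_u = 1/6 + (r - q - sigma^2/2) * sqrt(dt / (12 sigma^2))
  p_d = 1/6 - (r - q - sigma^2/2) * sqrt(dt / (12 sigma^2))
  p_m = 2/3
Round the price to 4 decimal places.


dt = T/N = 0.333333; dx = sigma*sqrt(3*dt) = 0.310000
u = exp(dx) = 1.363425; d = 1/u = 0.733447
p_u = 0.159651, p_m = 0.666667, p_d = 0.173683
Discount per step: exp(-r*dt) = 0.988401
Stock lattice S(k, j) with j the centered position index:
  k=0: S(0,+0) = 110.6900
  k=1: S(1,-1) = 81.1852; S(1,+0) = 110.6900; S(1,+1) = 150.9175
  k=2: S(2,-2) = 59.5451; S(2,-1) = 81.1852; S(2,+0) = 110.6900; S(2,+1) = 150.9175; S(2,+2) = 205.7647
  k=3: S(3,-3) = 43.6732; S(3,-2) = 59.5451; S(3,-1) = 81.1852; S(3,+0) = 110.6900; S(3,+1) = 150.9175; S(3,+2) = 205.7647; S(3,+3) = 280.5448
Terminal payoffs V(N, j) = max(S_T - K, 0):
  V(3,-3) = 0.000000; V(3,-2) = 0.000000; V(3,-1) = 0.000000; V(3,+0) = 0.000000; V(3,+1) = 33.807526; V(3,+2) = 88.654745; V(3,+3) = 163.434821
Backward induction: V(k, j) = exp(-r*dt) * [p_u * V(k+1, j+1) + p_m * V(k+1, j) + p_d * V(k+1, j-1)]
  V(2,-2) = exp(-r*dt) * [p_u*0.000000 + p_m*0.000000 + p_d*0.000000] = 0.000000
  V(2,-1) = exp(-r*dt) * [p_u*0.000000 + p_m*0.000000 + p_d*0.000000] = 0.000000
  V(2,+0) = exp(-r*dt) * [p_u*33.807526 + p_m*0.000000 + p_d*0.000000] = 5.334786
  V(2,+1) = exp(-r*dt) * [p_u*88.654745 + p_m*33.807526 + p_d*0.000000] = 36.266541
  V(2,+2) = exp(-r*dt) * [p_u*163.434821 + p_m*88.654745 + p_d*33.807526] = 90.011126
  V(1,-1) = exp(-r*dt) * [p_u*5.334786 + p_m*0.000000 + p_d*0.000000] = 0.841823
  V(1,+0) = exp(-r*dt) * [p_u*36.266541 + p_m*5.334786 + p_d*0.000000] = 9.238088
  V(1,+1) = exp(-r*dt) * [p_u*90.011126 + p_m*36.266541 + p_d*5.334786] = 39.016718
  V(0,+0) = exp(-r*dt) * [p_u*39.016718 + p_m*9.238088 + p_d*0.841823] = 12.388595

Answer: Price = V(0,0) = 12.3886


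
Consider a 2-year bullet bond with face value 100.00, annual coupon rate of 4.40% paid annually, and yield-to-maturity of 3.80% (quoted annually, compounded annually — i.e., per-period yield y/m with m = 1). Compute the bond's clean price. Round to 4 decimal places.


Answer: Price = 101.1349

Derivation:
Coupon per period c = face * coupon_rate / m = 4.400000
Periods per year m = 1; per-period yield y/m = 0.038000
Number of cashflows N = 2
Cashflows (t years, CF_t, discount factor 1/(1+y/m)^(m*t), PV):
  t = 1.0000: CF_t = 4.400000, DF = 0.963391, PV = 4.238921
  t = 2.0000: CF_t = 104.400000, DF = 0.928122, PV = 96.895987
Price P = sum_t PV_t = 101.134908


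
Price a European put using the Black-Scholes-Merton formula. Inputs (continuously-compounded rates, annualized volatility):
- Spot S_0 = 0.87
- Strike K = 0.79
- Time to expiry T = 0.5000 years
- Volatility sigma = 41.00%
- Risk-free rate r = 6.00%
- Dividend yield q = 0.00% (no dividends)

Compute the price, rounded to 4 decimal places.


d1 = (ln(S/K) + (r - q + 0.5*sigma^2) * T) / (sigma * sqrt(T)) = 0.58115646
d2 = d1 - sigma * sqrt(T) = 0.29124268
exp(-rT) = 0.97044553; exp(-qT) = 1.00000000
P = K * exp(-rT) * N(-d2) - S_0 * exp(-qT) * N(-d1)
N(-d1) = 0.28056750; N(-d2) = 0.38543286
P = 0.7900 * 0.97044553 * 0.38543286 - 0.8700 * 1.00000000 * 0.28056750 = 0.0514

Answer: Price = 0.0514


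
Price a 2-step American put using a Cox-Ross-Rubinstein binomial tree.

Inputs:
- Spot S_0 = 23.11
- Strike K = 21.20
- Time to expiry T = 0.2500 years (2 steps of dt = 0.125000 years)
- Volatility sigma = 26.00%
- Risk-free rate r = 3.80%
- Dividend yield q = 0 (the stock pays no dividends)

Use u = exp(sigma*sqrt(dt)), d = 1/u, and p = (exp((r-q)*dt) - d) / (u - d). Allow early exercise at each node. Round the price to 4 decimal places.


dt = T/N = 0.125000
u = exp(sigma*sqrt(dt)) = 1.096281; d = 1/u = 0.912175
p = (exp((r-q)*dt) - d) / (u - d) = 0.502897
Discount per step: exp(-r*dt) = 0.995261
Stock lattice S(k, i) with i counting down-moves:
  k=0: S(0,0) = 23.1100
  k=1: S(1,0) = 25.3351; S(1,1) = 21.0804
  k=2: S(2,0) = 27.7744; S(2,1) = 23.1100; S(2,2) = 19.2290
Terminal payoffs V(N, i) = max(K - S_T, 0):
  V(2,0) = 0.000000; V(2,1) = 0.000000; V(2,2) = 1.971036
Backward induction: V(k, i) = exp(-r*dt) * [p * V(k+1, i) + (1-p) * V(k+1, i+1)]; then take max(V_cont, immediate exercise) for American.
  V(1,0) = exp(-r*dt) * [p*0.000000 + (1-p)*0.000000] = 0.000000; exercise = 0.000000; V(1,0) = max -> 0.000000
  V(1,1) = exp(-r*dt) * [p*0.000000 + (1-p)*1.971036] = 0.975165; exercise = 0.119645; V(1,1) = max -> 0.975165
  V(0,0) = exp(-r*dt) * [p*0.000000 + (1-p)*0.975165] = 0.482461; exercise = 0.000000; V(0,0) = max -> 0.482461

Answer: Price = V(0,0) = 0.4825


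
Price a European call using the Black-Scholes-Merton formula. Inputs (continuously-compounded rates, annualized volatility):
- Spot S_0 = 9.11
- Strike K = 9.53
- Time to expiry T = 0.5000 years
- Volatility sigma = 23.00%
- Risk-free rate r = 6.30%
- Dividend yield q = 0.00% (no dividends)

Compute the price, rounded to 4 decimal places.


Answer: Price = 0.5343

Derivation:
d1 = (ln(S/K) + (r - q + 0.5*sigma^2) * T) / (sigma * sqrt(T)) = -0.00213366
d2 = d1 - sigma * sqrt(T) = -0.16476822
exp(-rT) = 0.96899096; exp(-qT) = 1.00000000
C = S_0 * exp(-qT) * N(d1) - K * exp(-rT) * N(d2)
N(d1) = 0.49914879; N(d2) = 0.43456321
C = 9.1100 * 1.00000000 * 0.49914879 - 9.5300 * 0.96899096 * 0.43456321 = 0.5343


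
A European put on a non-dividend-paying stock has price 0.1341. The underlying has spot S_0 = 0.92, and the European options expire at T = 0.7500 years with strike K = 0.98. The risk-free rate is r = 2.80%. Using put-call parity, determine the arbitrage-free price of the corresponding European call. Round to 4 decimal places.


Answer: Call price = 0.0945

Derivation:
Put-call parity: C - P = S_0 * exp(-qT) - K * exp(-rT).
S_0 * exp(-qT) = 0.9200 * 1.00000000 = 0.92000000
K * exp(-rT) = 0.9800 * 0.97921896 = 0.95963459
C = P + S*exp(-qT) - K*exp(-rT)
C = 0.1341 + 0.92000000 - 0.95963459 = 0.0945


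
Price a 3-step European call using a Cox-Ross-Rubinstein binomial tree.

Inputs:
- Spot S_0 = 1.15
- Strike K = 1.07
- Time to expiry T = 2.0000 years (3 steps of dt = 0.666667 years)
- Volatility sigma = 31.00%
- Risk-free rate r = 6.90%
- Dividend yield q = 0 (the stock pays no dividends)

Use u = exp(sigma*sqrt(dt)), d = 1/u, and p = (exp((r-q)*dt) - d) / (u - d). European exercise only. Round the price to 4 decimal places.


dt = T/N = 0.666667
u = exp(sigma*sqrt(dt)) = 1.288030; d = 1/u = 0.776379
p = (exp((r-q)*dt) - d) / (u - d) = 0.529062
Discount per step: exp(-r*dt) = 0.955042
Stock lattice S(k, i) with i counting down-moves:
  k=0: S(0,0) = 1.1500
  k=1: S(1,0) = 1.4812; S(1,1) = 0.8928
  k=2: S(2,0) = 1.9079; S(2,1) = 1.1500; S(2,2) = 0.6932
  k=3: S(3,0) = 2.4574; S(3,1) = 1.4812; S(3,2) = 0.8928; S(3,3) = 0.5382
Terminal payoffs V(N, i) = max(S_T - K, 0):
  V(3,0) = 1.387400; V(3,1) = 0.411235; V(3,2) = 0.000000; V(3,3) = 0.000000
Backward induction: V(k, i) = exp(-r*dt) * [p * V(k+1, i) + (1-p) * V(k+1, i+1)].
  V(2,0) = exp(-r*dt) * [p*1.387400 + (1-p)*0.411235] = 0.885980
  V(2,1) = exp(-r*dt) * [p*0.411235 + (1-p)*0.000000] = 0.207787
  V(2,2) = exp(-r*dt) * [p*0.000000 + (1-p)*0.000000] = 0.000000
  V(1,0) = exp(-r*dt) * [p*0.885980 + (1-p)*0.207787] = 0.541120
  V(1,1) = exp(-r*dt) * [p*0.207787 + (1-p)*0.000000] = 0.104990
  V(0,0) = exp(-r*dt) * [p*0.541120 + (1-p)*0.104990] = 0.320636

Answer: Price = V(0,0) = 0.3206


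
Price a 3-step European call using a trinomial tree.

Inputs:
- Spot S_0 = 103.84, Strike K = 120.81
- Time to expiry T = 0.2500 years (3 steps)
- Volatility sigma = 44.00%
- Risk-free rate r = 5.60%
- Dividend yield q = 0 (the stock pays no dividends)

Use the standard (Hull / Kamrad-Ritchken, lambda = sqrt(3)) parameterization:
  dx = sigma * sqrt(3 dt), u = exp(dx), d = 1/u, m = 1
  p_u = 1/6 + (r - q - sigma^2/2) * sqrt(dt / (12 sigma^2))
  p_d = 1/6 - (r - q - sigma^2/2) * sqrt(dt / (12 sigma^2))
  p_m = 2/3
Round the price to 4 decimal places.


Answer: Price = V(0,0) = 4.2364

Derivation:
dt = T/N = 0.083333; dx = sigma*sqrt(3*dt) = 0.220000
u = exp(dx) = 1.246077; d = 1/u = 0.802519
p_u = 0.158939, p_m = 0.666667, p_d = 0.174394
Discount per step: exp(-r*dt) = 0.995344
Stock lattice S(k, j) with j the centered position index:
  k=0: S(0,+0) = 103.8400
  k=1: S(1,-1) = 83.3336; S(1,+0) = 103.8400; S(1,+1) = 129.3926
  k=2: S(2,-2) = 66.8767; S(2,-1) = 83.3336; S(2,+0) = 103.8400; S(2,+1) = 129.3926; S(2,+2) = 161.2331
  k=3: S(3,-3) = 53.6698; S(3,-2) = 66.8767; S(3,-1) = 83.3336; S(3,+0) = 103.8400; S(3,+1) = 129.3926; S(3,+2) = 161.2331; S(3,+3) = 200.9088
Terminal payoffs V(N, j) = max(S_T - K, 0):
  V(3,-3) = 0.000000; V(3,-2) = 0.000000; V(3,-1) = 0.000000; V(3,+0) = 0.000000; V(3,+1) = 8.582608; V(3,+2) = 40.423118; V(3,+3) = 80.098836
Backward induction: V(k, j) = exp(-r*dt) * [p_u * V(k+1, j+1) + p_m * V(k+1, j) + p_d * V(k+1, j-1)]
  V(2,-2) = exp(-r*dt) * [p_u*0.000000 + p_m*0.000000 + p_d*0.000000] = 0.000000
  V(2,-1) = exp(-r*dt) * [p_u*0.000000 + p_m*0.000000 + p_d*0.000000] = 0.000000
  V(2,+0) = exp(-r*dt) * [p_u*8.582608 + p_m*0.000000 + p_d*0.000000] = 1.357763
  V(2,+1) = exp(-r*dt) * [p_u*40.423118 + p_m*8.582608 + p_d*0.000000] = 12.090012
  V(2,+2) = exp(-r*dt) * [p_u*80.098836 + p_m*40.423118 + p_d*8.582608] = 40.984652
  V(1,-1) = exp(-r*dt) * [p_u*1.357763 + p_m*0.000000 + p_d*0.000000] = 0.214797
  V(1,+0) = exp(-r*dt) * [p_u*12.090012 + p_m*1.357763 + p_d*0.000000] = 2.813594
  V(1,+1) = exp(-r*dt) * [p_u*40.984652 + p_m*12.090012 + p_d*1.357763] = 14.741913
  V(0,+0) = exp(-r*dt) * [p_u*14.741913 + p_m*2.813594 + p_d*0.214797] = 4.236443


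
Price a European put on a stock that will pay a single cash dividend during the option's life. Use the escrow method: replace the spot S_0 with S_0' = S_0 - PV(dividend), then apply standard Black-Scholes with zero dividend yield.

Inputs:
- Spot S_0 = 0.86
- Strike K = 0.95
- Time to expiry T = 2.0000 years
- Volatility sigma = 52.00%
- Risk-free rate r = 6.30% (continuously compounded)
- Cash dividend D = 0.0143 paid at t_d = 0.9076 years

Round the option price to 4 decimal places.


PV(D) = D * exp(-r * t_d) = 0.0143 * 0.94442519 = 0.01350528
S_0' = S_0 - PV(D) = 0.8600 - 0.01350528 = 0.84649472
d1 = (ln(S_0'/K) + (r + sigma^2/2)*T) / (sigma*sqrt(T)) = 0.38216671
d2 = d1 - sigma*sqrt(T) = -0.35322434
exp(-rT) = 0.88161485
N(-d1) = 0.35116886; N(-d2) = 0.63803987
P = K * exp(-rT) * N(-d2) - S_0' * N(-d1) = 0.9500 * 0.88161485 * 0.63803987 - 0.84649472 * 0.35116886 = 0.2371

Answer: Price = 0.2371


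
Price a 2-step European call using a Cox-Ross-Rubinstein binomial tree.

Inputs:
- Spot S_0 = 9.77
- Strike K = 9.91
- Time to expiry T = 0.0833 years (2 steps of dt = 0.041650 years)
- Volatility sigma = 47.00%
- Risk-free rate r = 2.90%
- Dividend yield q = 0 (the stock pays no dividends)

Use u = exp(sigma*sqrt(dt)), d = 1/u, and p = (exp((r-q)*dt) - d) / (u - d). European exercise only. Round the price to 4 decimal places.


dt = T/N = 0.041650
u = exp(sigma*sqrt(dt)) = 1.100670; d = 1/u = 0.908537
p = (exp((r-q)*dt) - d) / (u - d) = 0.482329
Discount per step: exp(-r*dt) = 0.998793
Stock lattice S(k, i) with i counting down-moves:
  k=0: S(0,0) = 9.7700
  k=1: S(1,0) = 10.7535; S(1,1) = 8.8764
  k=2: S(2,0) = 11.8361; S(2,1) = 9.7700; S(2,2) = 8.0646
Terminal payoffs V(N, i) = max(S_T - K, 0):
  V(2,0) = 1.926107; V(2,1) = 0.000000; V(2,2) = 0.000000
Backward induction: V(k, i) = exp(-r*dt) * [p * V(k+1, i) + (1-p) * V(k+1, i+1)].
  V(1,0) = exp(-r*dt) * [p*1.926107 + (1-p)*0.000000] = 0.927896
  V(1,1) = exp(-r*dt) * [p*0.000000 + (1-p)*0.000000] = 0.000000
  V(0,0) = exp(-r*dt) * [p*0.927896 + (1-p)*0.000000] = 0.447011

Answer: Price = V(0,0) = 0.4470


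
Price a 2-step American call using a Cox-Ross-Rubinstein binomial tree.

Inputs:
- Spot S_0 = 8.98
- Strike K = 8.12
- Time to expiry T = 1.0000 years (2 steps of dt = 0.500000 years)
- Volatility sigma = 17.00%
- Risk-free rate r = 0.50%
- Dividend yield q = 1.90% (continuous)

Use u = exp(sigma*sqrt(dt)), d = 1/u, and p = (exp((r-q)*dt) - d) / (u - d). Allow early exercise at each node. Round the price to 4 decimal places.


dt = T/N = 0.500000
u = exp(sigma*sqrt(dt)) = 1.127732; d = 1/u = 0.886736
p = (exp((r-q)*dt) - d) / (u - d) = 0.441039
Discount per step: exp(-r*dt) = 0.997503
Stock lattice S(k, i) with i counting down-moves:
  k=0: S(0,0) = 8.9800
  k=1: S(1,0) = 10.1270; S(1,1) = 7.9629
  k=2: S(2,0) = 11.4206; S(2,1) = 8.9800; S(2,2) = 7.0610
Terminal payoffs V(N, i) = max(S_T - K, 0):
  V(2,0) = 3.300571; V(2,1) = 0.860000; V(2,2) = 0.000000
Backward induction: V(k, i) = exp(-r*dt) * [p * V(k+1, i) + (1-p) * V(k+1, i+1)]; then take max(V_cont, immediate exercise) for American.
  V(1,0) = exp(-r*dt) * [p*3.300571 + (1-p)*0.860000] = 1.931553; exercise = 2.007029; V(1,0) = max -> 2.007029
  V(1,1) = exp(-r*dt) * [p*0.860000 + (1-p)*0.000000] = 0.378347; exercise = 0.000000; V(1,1) = max -> 0.378347
  V(0,0) = exp(-r*dt) * [p*2.007029 + (1-p)*0.378347] = 1.093922; exercise = 0.860000; V(0,0) = max -> 1.093922

Answer: Price = V(0,0) = 1.0939


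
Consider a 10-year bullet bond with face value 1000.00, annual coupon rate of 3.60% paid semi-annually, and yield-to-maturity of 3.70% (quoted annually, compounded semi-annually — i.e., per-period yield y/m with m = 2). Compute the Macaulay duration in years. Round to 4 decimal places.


Answer: Macaulay duration = 8.4781 years

Derivation:
Coupon per period c = face * coupon_rate / m = 18.000000
Periods per year m = 2; per-period yield y/m = 0.018500
Number of cashflows N = 20
Cashflows (t years, CF_t, discount factor 1/(1+y/m)^(m*t), PV):
  t = 0.5000: CF_t = 18.000000, DF = 0.981836, PV = 17.673049
  t = 1.0000: CF_t = 18.000000, DF = 0.964002, PV = 17.352036
  t = 1.5000: CF_t = 18.000000, DF = 0.946492, PV = 17.036854
  t = 2.0000: CF_t = 18.000000, DF = 0.929300, PV = 16.727397
  t = 2.5000: CF_t = 18.000000, DF = 0.912420, PV = 16.423561
  t = 3.0000: CF_t = 18.000000, DF = 0.895847, PV = 16.125244
  t = 3.5000: CF_t = 18.000000, DF = 0.879575, PV = 15.832346
  t = 4.0000: CF_t = 18.000000, DF = 0.863598, PV = 15.544768
  t = 4.5000: CF_t = 18.000000, DF = 0.847912, PV = 15.262413
  t = 5.0000: CF_t = 18.000000, DF = 0.832510, PV = 14.985187
  t = 5.5000: CF_t = 18.000000, DF = 0.817389, PV = 14.712997
  t = 6.0000: CF_t = 18.000000, DF = 0.802542, PV = 14.445750
  t = 6.5000: CF_t = 18.000000, DF = 0.787964, PV = 14.183358
  t = 7.0000: CF_t = 18.000000, DF = 0.773652, PV = 13.925732
  t = 7.5000: CF_t = 18.000000, DF = 0.759599, PV = 13.672786
  t = 8.0000: CF_t = 18.000000, DF = 0.745802, PV = 13.424434
  t = 8.5000: CF_t = 18.000000, DF = 0.732255, PV = 13.180593
  t = 9.0000: CF_t = 18.000000, DF = 0.718954, PV = 12.941181
  t = 9.5000: CF_t = 18.000000, DF = 0.705895, PV = 12.706118
  t = 10.0000: CF_t = 1018.000000, DF = 0.693074, PV = 705.548887
Price P = sum_t PV_t = 991.704691
Macaulay numerator sum_t t * PV_t:
  t * PV_t at t = 0.5000: 8.836524
  t * PV_t at t = 1.0000: 17.352036
  t * PV_t at t = 1.5000: 25.555281
  t * PV_t at t = 2.0000: 33.454795
  t * PV_t at t = 2.5000: 41.058903
  t * PV_t at t = 3.0000: 48.375733
  t * PV_t at t = 3.5000: 55.413211
  t * PV_t at t = 4.0000: 62.179071
  t * PV_t at t = 4.5000: 68.680859
  t * PV_t at t = 5.0000: 74.925936
  t * PV_t at t = 5.5000: 80.921482
  t * PV_t at t = 6.0000: 86.674502
  t * PV_t at t = 6.5000: 92.191828
  t * PV_t at t = 7.0000: 97.480125
  t * PV_t at t = 7.5000: 102.545892
  t * PV_t at t = 8.0000: 107.395469
  t * PV_t at t = 8.5000: 112.035038
  t * PV_t at t = 9.0000: 116.470627
  t * PV_t at t = 9.5000: 120.708118
  t * PV_t at t = 10.0000: 7055.488873
Macaulay duration D = (sum_t t * PV_t) / P = 8407.744304 / 991.704691 = 8.478073


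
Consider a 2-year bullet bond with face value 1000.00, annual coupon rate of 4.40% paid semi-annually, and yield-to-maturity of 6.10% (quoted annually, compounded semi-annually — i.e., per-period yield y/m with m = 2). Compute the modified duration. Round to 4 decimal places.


Coupon per period c = face * coupon_rate / m = 22.000000
Periods per year m = 2; per-period yield y/m = 0.030500
Number of cashflows N = 4
Cashflows (t years, CF_t, discount factor 1/(1+y/m)^(m*t), PV):
  t = 0.5000: CF_t = 22.000000, DF = 0.970403, PV = 21.348860
  t = 1.0000: CF_t = 22.000000, DF = 0.941681, PV = 20.716992
  t = 1.5000: CF_t = 22.000000, DF = 0.913810, PV = 20.103825
  t = 2.0000: CF_t = 1022.000000, DF = 0.886764, PV = 906.272728
Price P = sum_t PV_t = 968.442404
First compute Macaulay numerator sum_t t * PV_t:
  t * PV_t at t = 0.5000: 10.674430
  t * PV_t at t = 1.0000: 20.716992
  t * PV_t at t = 1.5000: 30.155737
  t * PV_t at t = 2.0000: 1812.545457
Macaulay duration D = 1874.092615 / 968.442404 = 1.935162
Modified duration = D / (1 + y/m) = 1.935162 / (1 + 0.030500) = 1.877886

Answer: Modified duration = 1.8779


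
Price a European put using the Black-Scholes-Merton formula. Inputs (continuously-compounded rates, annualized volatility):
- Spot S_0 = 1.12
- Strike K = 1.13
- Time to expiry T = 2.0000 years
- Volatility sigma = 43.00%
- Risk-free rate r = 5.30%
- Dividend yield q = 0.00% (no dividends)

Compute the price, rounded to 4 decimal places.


Answer: Price = 0.2065

Derivation:
d1 = (ln(S/K) + (r - q + 0.5*sigma^2) * T) / (sigma * sqrt(T)) = 0.46374867
d2 = d1 - sigma * sqrt(T) = -0.14436316
exp(-rT) = 0.89942465; exp(-qT) = 1.00000000
P = K * exp(-rT) * N(-d2) - S_0 * exp(-qT) * N(-d1)
N(-d1) = 0.32141391; N(-d2) = 0.55739315
P = 1.1300 * 0.89942465 * 0.55739315 - 1.1200 * 1.00000000 * 0.32141391 = 0.2065


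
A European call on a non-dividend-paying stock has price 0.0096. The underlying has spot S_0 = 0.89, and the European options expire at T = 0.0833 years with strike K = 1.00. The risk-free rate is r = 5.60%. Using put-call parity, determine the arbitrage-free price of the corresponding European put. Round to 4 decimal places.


Put-call parity: C - P = S_0 * exp(-qT) - K * exp(-rT).
S_0 * exp(-qT) = 0.8900 * 1.00000000 = 0.89000000
K * exp(-rT) = 1.0000 * 0.99534606 = 0.99534606
P = C - S*exp(-qT) + K*exp(-rT)
P = 0.0096 - 0.89000000 + 0.99534606 = 0.1149

Answer: Put price = 0.1149


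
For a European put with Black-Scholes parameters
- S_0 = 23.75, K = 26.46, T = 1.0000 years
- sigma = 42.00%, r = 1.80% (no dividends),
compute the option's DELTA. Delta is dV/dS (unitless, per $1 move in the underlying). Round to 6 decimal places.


d1 = -0.0044086386; d2 = -0.4244086386
phi(d1) = 0.3989384035; exp(-qT) = 1.0000000000; exp(-rT) = 0.9821610324
N(-d1) = 0.5017587866
Delta = -exp(-qT) * N(-d1) = -1.0000000000 * 0.5017587866 = -0.501759

Answer: Delta = -0.501759


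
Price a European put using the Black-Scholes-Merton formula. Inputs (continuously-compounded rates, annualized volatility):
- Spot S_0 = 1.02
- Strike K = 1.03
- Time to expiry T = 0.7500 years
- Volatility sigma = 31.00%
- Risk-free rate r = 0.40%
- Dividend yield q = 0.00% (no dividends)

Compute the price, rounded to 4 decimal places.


Answer: Price = 0.1128

Derivation:
d1 = (ln(S/K) + (r - q + 0.5*sigma^2) * T) / (sigma * sqrt(T)) = 0.10906826
d2 = d1 - sigma * sqrt(T) = -0.15939961
exp(-rT) = 0.99700450; exp(-qT) = 1.00000000
P = K * exp(-rT) * N(-d2) - S_0 * exp(-qT) * N(-d1)
N(-d1) = 0.45657417; N(-d2) = 0.56332298
P = 1.0300 * 0.99700450 * 0.56332298 - 1.0200 * 1.00000000 * 0.45657417 = 0.1128


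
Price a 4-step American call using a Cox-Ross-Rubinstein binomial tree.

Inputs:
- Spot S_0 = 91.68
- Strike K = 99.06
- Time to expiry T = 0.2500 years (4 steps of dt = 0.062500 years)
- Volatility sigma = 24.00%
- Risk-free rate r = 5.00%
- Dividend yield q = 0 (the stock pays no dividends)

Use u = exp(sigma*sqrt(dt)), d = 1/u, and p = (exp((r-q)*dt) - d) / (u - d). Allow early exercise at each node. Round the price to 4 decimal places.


Answer: Price = V(0,0) = 2.2892

Derivation:
dt = T/N = 0.062500
u = exp(sigma*sqrt(dt)) = 1.061837; d = 1/u = 0.941765
p = (exp((r-q)*dt) - d) / (u - d) = 0.511071
Discount per step: exp(-r*dt) = 0.996880
Stock lattice S(k, i) with i counting down-moves:
  k=0: S(0,0) = 91.6800
  k=1: S(1,0) = 97.3492; S(1,1) = 86.3410
  k=2: S(2,0) = 103.3689; S(2,1) = 91.6800; S(2,2) = 81.3129
  k=3: S(3,0) = 109.7609; S(3,1) = 97.3492; S(3,2) = 86.3410; S(3,3) = 76.5776
  k=4: S(4,0) = 116.5481; S(4,1) = 103.3689; S(4,2) = 91.6800; S(4,3) = 81.3129; S(4,4) = 72.1180
Terminal payoffs V(N, i) = max(S_T - K, 0):
  V(4,0) = 17.488122; V(4,1) = 4.308911; V(4,2) = 0.000000; V(4,3) = 0.000000; V(4,4) = 0.000000
Backward induction: V(k, i) = exp(-r*dt) * [p * V(k+1, i) + (1-p) * V(k+1, i+1)]; then take max(V_cont, immediate exercise) for American.
  V(3,0) = exp(-r*dt) * [p*17.488122 + (1-p)*4.308911] = 11.009967; exercise = 10.700888; V(3,0) = max -> 11.009967
  V(3,1) = exp(-r*dt) * [p*4.308911 + (1-p)*0.000000] = 2.195290; exercise = 0.000000; V(3,1) = max -> 2.195290
  V(3,2) = exp(-r*dt) * [p*0.000000 + (1-p)*0.000000] = 0.000000; exercise = 0.000000; V(3,2) = max -> 0.000000
  V(3,3) = exp(-r*dt) * [p*0.000000 + (1-p)*0.000000] = 0.000000; exercise = 0.000000; V(3,3) = max -> 0.000000
  V(2,0) = exp(-r*dt) * [p*11.009967 + (1-p)*2.195290] = 6.679312; exercise = 4.308911; V(2,0) = max -> 6.679312
  V(2,1) = exp(-r*dt) * [p*2.195290 + (1-p)*0.000000] = 1.118449; exercise = 0.000000; V(2,1) = max -> 1.118449
  V(2,2) = exp(-r*dt) * [p*0.000000 + (1-p)*0.000000] = 0.000000; exercise = 0.000000; V(2,2) = max -> 0.000000
  V(1,0) = exp(-r*dt) * [p*6.679312 + (1-p)*1.118449] = 3.948089; exercise = 0.000000; V(1,0) = max -> 3.948089
  V(1,1) = exp(-r*dt) * [p*1.118449 + (1-p)*0.000000] = 0.569824; exercise = 0.000000; V(1,1) = max -> 0.569824
  V(0,0) = exp(-r*dt) * [p*3.948089 + (1-p)*0.569824] = 2.289193; exercise = 0.000000; V(0,0) = max -> 2.289193
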